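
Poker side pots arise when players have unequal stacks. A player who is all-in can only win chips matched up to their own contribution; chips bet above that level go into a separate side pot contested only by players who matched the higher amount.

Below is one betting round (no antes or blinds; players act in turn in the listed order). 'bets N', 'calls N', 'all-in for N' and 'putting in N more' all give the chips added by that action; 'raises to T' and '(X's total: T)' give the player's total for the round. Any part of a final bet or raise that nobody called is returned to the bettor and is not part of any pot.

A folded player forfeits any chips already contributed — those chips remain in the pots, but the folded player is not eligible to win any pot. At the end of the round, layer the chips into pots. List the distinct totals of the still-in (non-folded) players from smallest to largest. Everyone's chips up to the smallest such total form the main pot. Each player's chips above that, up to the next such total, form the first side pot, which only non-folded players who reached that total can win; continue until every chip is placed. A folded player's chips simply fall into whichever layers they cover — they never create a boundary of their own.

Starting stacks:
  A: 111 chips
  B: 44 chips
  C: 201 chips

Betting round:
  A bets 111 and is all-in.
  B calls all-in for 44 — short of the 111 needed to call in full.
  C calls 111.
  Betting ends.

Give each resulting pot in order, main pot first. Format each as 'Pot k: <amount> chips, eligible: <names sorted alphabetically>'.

Pot 1: 132 chips, eligible: A, B, C
Pot 2: 134 chips, eligible: A, C

Derivation:
Contributions: A=111, B=44, C=111
Pot levels (distinct totals of non-folded players): 44, 111
Layer 1-44: 44 each from A, B, C = 44*3 = 132 chips; eligible A, B, C
Layer 45-111: 67 each from A, C = 67*2 = 134 chips; eligible A, C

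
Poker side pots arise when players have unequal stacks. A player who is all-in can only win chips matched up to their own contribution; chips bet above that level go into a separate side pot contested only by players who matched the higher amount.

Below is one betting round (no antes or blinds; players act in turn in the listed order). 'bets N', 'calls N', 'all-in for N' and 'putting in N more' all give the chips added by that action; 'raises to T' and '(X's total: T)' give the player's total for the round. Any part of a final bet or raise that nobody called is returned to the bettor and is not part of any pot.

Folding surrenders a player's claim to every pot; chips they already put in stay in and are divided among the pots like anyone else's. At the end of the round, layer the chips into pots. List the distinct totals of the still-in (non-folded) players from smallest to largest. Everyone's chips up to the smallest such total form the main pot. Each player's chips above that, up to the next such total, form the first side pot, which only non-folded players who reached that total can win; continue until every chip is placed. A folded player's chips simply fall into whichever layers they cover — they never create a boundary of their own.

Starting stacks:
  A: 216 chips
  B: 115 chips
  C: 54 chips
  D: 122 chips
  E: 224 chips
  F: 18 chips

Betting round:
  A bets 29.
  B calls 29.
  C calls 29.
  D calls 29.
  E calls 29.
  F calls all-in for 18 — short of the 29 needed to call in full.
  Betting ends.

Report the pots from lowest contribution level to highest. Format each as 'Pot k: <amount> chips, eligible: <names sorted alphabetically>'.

Contributions: A=29, B=29, C=29, D=29, E=29, F=18
Pot levels (distinct totals of non-folded players): 18, 29
Layer 1-18: 18 each from A, B, C, D, E, F = 18*6 = 108 chips; eligible A, B, C, D, E, F
Layer 19-29: 11 each from A, B, C, D, E = 11*5 = 55 chips; eligible A, B, C, D, E

Pot 1: 108 chips, eligible: A, B, C, D, E, F
Pot 2: 55 chips, eligible: A, B, C, D, E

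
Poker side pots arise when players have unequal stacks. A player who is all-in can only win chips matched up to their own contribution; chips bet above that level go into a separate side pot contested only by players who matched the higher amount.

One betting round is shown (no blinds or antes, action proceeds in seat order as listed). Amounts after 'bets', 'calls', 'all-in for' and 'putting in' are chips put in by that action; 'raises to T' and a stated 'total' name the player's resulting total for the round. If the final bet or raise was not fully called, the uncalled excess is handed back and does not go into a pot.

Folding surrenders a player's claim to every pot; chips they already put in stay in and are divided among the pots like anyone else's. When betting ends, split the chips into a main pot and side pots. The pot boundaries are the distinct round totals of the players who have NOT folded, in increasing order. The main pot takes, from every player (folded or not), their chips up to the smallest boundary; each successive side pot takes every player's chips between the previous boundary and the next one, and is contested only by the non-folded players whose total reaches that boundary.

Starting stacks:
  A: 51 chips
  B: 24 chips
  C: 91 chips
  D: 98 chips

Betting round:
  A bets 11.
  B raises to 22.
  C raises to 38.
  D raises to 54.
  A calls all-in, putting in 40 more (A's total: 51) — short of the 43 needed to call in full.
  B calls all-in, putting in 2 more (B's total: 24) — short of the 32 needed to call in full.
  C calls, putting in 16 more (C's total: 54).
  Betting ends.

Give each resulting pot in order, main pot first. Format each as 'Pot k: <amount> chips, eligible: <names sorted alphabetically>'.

Contributions: A=51, B=24, C=54, D=54
Pot levels (distinct totals of non-folded players): 24, 51, 54
Layer 1-24: 24 each from A, B, C, D = 24*4 = 96 chips; eligible A, B, C, D
Layer 25-51: 27 each from A, C, D = 27*3 = 81 chips; eligible A, C, D
Layer 52-54: 3 each from C, D = 3*2 = 6 chips; eligible C, D

Pot 1: 96 chips, eligible: A, B, C, D
Pot 2: 81 chips, eligible: A, C, D
Pot 3: 6 chips, eligible: C, D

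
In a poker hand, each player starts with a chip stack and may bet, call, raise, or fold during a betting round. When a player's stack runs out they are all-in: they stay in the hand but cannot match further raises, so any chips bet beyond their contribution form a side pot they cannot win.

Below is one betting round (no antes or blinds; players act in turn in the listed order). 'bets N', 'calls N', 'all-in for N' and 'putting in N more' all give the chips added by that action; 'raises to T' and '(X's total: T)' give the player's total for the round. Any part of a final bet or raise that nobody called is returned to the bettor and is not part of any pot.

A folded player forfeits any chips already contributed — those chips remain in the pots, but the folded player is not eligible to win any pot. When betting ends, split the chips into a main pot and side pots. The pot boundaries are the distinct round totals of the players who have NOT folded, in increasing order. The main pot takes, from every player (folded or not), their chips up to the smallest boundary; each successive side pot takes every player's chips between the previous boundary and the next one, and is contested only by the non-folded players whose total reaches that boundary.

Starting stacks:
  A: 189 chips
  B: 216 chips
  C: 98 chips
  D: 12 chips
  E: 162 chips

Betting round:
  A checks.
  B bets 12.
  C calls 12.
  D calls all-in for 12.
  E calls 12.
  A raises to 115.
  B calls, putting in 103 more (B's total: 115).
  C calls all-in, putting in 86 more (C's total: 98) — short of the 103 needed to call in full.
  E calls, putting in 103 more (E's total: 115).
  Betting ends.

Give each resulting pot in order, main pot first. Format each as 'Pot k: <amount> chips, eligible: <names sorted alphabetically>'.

Contributions: A=115, B=115, C=98, D=12, E=115
Pot levels (distinct totals of non-folded players): 12, 98, 115
Layer 1-12: 12 each from A, B, C, D, E = 12*5 = 60 chips; eligible A, B, C, D, E
Layer 13-98: 86 each from A, B, C, E = 86*4 = 344 chips; eligible A, B, C, E
Layer 99-115: 17 each from A, B, E = 17*3 = 51 chips; eligible A, B, E

Pot 1: 60 chips, eligible: A, B, C, D, E
Pot 2: 344 chips, eligible: A, B, C, E
Pot 3: 51 chips, eligible: A, B, E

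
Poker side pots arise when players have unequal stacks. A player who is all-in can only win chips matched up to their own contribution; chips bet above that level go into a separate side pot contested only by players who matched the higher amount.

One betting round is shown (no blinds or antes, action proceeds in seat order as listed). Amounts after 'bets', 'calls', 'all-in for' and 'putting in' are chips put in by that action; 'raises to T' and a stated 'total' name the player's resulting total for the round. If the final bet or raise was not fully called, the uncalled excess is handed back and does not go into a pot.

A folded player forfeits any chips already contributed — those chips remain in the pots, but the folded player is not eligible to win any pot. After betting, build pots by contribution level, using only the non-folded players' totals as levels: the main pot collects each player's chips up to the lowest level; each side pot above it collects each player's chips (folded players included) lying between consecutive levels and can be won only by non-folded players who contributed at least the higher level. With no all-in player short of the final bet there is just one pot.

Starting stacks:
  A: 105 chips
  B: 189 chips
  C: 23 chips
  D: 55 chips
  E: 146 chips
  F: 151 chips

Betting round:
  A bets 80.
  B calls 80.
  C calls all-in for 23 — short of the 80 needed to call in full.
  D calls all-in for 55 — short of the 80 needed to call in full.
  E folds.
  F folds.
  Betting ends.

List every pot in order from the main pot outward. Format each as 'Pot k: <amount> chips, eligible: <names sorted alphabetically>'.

Pot 1: 92 chips, eligible: A, B, C, D
Pot 2: 96 chips, eligible: A, B, D
Pot 3: 50 chips, eligible: A, B

Derivation:
Contributions: A=80, B=80, C=23, D=55
Folded: E, F
Pot levels (distinct totals of non-folded players): 23, 55, 80
Layer 1-23: 23 each from A, B, C, D = 23*4 = 92 chips; eligible A, B, C, D
Layer 24-55: 32 each from A, B, D = 32*3 = 96 chips; eligible A, B, D
Layer 56-80: 25 each from A, B = 25*2 = 50 chips; eligible A, B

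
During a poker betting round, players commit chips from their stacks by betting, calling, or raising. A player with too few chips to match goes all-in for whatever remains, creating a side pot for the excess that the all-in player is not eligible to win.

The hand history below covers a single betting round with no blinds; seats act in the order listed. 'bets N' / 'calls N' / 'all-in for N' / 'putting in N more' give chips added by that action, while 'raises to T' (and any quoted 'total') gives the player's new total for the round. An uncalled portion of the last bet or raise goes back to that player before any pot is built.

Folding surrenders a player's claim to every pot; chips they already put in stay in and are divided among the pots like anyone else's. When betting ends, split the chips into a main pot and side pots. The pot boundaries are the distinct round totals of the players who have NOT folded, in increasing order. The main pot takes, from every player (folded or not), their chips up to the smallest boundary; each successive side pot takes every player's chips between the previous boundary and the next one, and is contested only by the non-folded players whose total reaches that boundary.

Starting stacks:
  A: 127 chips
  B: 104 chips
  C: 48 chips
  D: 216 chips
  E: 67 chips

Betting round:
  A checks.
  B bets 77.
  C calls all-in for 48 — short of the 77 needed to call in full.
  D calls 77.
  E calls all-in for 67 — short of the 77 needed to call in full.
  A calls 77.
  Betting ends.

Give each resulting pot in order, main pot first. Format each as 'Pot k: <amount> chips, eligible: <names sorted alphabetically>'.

Pot 1: 240 chips, eligible: A, B, C, D, E
Pot 2: 76 chips, eligible: A, B, D, E
Pot 3: 30 chips, eligible: A, B, D

Derivation:
Contributions: A=77, B=77, C=48, D=77, E=67
Pot levels (distinct totals of non-folded players): 48, 67, 77
Layer 1-48: 48 each from A, B, C, D, E = 48*5 = 240 chips; eligible A, B, C, D, E
Layer 49-67: 19 each from A, B, D, E = 19*4 = 76 chips; eligible A, B, D, E
Layer 68-77: 10 each from A, B, D = 10*3 = 30 chips; eligible A, B, D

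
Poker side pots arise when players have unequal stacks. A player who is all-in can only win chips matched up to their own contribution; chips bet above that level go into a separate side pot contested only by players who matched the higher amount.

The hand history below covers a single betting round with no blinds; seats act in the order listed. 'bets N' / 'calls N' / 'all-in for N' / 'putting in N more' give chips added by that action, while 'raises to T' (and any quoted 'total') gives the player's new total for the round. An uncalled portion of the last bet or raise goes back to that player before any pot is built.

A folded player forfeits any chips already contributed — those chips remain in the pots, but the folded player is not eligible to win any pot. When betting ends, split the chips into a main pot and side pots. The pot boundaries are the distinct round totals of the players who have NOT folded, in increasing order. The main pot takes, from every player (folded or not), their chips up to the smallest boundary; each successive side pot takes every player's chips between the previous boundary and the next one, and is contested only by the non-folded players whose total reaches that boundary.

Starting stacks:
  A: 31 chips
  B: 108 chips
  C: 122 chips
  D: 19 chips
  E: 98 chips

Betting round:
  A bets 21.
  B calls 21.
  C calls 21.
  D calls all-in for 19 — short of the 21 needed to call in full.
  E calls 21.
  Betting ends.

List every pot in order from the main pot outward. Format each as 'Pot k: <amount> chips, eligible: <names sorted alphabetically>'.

Contributions: A=21, B=21, C=21, D=19, E=21
Pot levels (distinct totals of non-folded players): 19, 21
Layer 1-19: 19 each from A, B, C, D, E = 19*5 = 95 chips; eligible A, B, C, D, E
Layer 20-21: 2 each from A, B, C, E = 2*4 = 8 chips; eligible A, B, C, E

Pot 1: 95 chips, eligible: A, B, C, D, E
Pot 2: 8 chips, eligible: A, B, C, E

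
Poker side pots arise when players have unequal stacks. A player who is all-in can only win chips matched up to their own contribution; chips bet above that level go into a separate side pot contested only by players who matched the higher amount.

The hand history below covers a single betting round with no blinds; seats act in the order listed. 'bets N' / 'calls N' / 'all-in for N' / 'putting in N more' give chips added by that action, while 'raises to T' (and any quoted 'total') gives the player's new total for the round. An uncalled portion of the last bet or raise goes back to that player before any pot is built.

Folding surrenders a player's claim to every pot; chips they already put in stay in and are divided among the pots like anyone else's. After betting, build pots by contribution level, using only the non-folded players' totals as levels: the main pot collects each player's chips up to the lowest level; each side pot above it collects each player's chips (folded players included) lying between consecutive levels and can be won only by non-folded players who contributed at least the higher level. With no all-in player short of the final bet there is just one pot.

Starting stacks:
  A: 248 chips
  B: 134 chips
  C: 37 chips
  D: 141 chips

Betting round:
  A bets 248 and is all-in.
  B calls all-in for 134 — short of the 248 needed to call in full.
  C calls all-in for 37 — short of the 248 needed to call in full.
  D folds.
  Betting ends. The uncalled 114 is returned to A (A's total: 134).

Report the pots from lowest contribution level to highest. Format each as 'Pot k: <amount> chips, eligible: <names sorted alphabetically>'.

Contributions (after 114 returned to A): A=134, B=134, C=37
Folded: D
Pot levels (distinct totals of non-folded players): 37, 134
Layer 1-37: 37 each from A, B, C = 37*3 = 111 chips; eligible A, B, C
Layer 38-134: 97 each from A, B = 97*2 = 194 chips; eligible A, B

Pot 1: 111 chips, eligible: A, B, C
Pot 2: 194 chips, eligible: A, B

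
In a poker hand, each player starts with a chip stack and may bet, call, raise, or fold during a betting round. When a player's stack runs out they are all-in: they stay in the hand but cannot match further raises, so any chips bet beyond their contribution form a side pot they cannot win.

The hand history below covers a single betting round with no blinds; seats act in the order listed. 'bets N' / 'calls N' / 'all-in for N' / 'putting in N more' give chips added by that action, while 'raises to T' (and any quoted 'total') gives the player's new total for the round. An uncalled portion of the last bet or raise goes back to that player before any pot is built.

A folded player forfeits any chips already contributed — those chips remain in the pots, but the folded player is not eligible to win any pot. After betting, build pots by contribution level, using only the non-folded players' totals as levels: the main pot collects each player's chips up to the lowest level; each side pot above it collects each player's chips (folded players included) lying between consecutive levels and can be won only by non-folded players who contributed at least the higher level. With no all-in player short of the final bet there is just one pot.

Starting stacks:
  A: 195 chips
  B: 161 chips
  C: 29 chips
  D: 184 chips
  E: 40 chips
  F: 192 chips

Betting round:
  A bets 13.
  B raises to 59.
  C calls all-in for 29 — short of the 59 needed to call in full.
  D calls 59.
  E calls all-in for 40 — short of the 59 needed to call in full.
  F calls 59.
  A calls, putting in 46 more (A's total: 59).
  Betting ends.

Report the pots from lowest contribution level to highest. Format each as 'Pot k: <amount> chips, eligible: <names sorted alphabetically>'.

Pot 1: 174 chips, eligible: A, B, C, D, E, F
Pot 2: 55 chips, eligible: A, B, D, E, F
Pot 3: 76 chips, eligible: A, B, D, F

Derivation:
Contributions: A=59, B=59, C=29, D=59, E=40, F=59
Pot levels (distinct totals of non-folded players): 29, 40, 59
Layer 1-29: 29 each from A, B, C, D, E, F = 29*6 = 174 chips; eligible A, B, C, D, E, F
Layer 30-40: 11 each from A, B, D, E, F = 11*5 = 55 chips; eligible A, B, D, E, F
Layer 41-59: 19 each from A, B, D, F = 19*4 = 76 chips; eligible A, B, D, F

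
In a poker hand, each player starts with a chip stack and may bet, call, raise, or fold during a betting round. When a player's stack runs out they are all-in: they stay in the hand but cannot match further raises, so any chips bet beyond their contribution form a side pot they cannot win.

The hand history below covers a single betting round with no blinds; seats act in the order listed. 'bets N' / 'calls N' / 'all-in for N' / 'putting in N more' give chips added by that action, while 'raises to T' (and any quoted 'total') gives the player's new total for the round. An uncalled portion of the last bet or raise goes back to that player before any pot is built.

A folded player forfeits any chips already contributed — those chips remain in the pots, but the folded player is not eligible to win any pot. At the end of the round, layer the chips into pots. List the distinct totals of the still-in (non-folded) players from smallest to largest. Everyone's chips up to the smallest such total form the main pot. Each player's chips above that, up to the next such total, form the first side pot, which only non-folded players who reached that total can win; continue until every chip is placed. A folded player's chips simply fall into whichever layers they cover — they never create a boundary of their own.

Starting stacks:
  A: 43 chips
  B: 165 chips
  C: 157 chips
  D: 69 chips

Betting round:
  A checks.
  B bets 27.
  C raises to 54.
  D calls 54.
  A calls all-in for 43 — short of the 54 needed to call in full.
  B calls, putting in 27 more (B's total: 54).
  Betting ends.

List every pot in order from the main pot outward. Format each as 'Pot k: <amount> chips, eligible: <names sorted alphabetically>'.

Contributions: A=43, B=54, C=54, D=54
Pot levels (distinct totals of non-folded players): 43, 54
Layer 1-43: 43 each from A, B, C, D = 43*4 = 172 chips; eligible A, B, C, D
Layer 44-54: 11 each from B, C, D = 11*3 = 33 chips; eligible B, C, D

Pot 1: 172 chips, eligible: A, B, C, D
Pot 2: 33 chips, eligible: B, C, D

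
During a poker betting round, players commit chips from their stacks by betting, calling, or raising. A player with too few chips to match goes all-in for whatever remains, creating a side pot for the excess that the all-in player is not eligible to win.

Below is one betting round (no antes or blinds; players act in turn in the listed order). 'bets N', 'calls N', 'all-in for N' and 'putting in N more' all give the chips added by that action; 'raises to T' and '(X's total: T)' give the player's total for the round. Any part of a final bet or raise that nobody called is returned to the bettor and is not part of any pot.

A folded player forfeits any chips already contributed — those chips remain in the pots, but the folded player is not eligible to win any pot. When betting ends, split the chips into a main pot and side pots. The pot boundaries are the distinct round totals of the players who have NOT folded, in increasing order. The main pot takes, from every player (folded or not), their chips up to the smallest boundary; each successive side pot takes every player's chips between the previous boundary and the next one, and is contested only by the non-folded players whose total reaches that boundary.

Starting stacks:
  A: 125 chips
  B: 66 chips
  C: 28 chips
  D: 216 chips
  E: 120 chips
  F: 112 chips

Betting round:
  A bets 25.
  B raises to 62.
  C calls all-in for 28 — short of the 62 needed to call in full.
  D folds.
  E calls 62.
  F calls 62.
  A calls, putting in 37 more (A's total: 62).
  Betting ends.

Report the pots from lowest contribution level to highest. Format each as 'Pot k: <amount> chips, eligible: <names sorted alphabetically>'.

Pot 1: 140 chips, eligible: A, B, C, E, F
Pot 2: 136 chips, eligible: A, B, E, F

Derivation:
Contributions: A=62, B=62, C=28, E=62, F=62
Folded: D
Pot levels (distinct totals of non-folded players): 28, 62
Layer 1-28: 28 each from A, B, C, E, F = 28*5 = 140 chips; eligible A, B, C, E, F
Layer 29-62: 34 each from A, B, E, F = 34*4 = 136 chips; eligible A, B, E, F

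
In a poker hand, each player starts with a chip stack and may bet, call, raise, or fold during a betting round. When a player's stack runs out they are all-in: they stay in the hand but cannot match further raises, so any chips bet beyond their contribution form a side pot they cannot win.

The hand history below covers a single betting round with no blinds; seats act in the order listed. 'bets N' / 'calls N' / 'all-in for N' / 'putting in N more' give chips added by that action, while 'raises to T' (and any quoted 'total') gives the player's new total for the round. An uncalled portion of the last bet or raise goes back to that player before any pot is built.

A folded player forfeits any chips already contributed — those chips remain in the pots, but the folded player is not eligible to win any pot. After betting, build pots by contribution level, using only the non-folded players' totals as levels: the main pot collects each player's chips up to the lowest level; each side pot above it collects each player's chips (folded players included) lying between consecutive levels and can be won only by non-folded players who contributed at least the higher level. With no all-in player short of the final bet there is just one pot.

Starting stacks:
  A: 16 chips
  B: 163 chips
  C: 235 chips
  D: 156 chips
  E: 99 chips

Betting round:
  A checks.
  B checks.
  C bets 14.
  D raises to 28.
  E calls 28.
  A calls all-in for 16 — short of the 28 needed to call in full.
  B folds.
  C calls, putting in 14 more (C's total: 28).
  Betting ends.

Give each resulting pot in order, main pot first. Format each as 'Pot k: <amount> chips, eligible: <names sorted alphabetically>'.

Contributions: A=16, C=28, D=28, E=28
Folded: B
Pot levels (distinct totals of non-folded players): 16, 28
Layer 1-16: 16 each from A, C, D, E = 16*4 = 64 chips; eligible A, C, D, E
Layer 17-28: 12 each from C, D, E = 12*3 = 36 chips; eligible C, D, E

Pot 1: 64 chips, eligible: A, C, D, E
Pot 2: 36 chips, eligible: C, D, E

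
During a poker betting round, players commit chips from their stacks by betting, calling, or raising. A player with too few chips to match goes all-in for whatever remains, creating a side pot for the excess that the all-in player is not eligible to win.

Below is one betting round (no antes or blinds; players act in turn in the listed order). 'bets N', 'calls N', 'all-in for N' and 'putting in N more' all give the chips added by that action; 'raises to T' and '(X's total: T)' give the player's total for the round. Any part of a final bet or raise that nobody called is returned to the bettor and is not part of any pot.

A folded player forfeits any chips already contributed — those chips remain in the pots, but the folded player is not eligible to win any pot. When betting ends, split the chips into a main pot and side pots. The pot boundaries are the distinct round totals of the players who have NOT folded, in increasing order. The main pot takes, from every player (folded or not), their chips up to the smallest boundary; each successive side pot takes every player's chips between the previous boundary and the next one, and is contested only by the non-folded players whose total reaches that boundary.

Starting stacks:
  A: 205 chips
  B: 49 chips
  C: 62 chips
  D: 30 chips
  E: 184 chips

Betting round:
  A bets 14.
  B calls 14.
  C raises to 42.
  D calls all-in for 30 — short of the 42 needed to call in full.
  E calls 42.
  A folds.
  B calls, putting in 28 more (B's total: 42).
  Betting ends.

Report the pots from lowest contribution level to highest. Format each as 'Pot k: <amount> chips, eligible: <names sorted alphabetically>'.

Pot 1: 134 chips, eligible: B, C, D, E
Pot 2: 36 chips, eligible: B, C, E

Derivation:
Contributions: A=14, B=42, C=42, D=30, E=42
Folded: A
Pot levels (distinct totals of non-folded players): 30, 42
Layer 1-30: A 14 + B 30 + C 30 + D 30 + E 30 = 134 chips; eligible B, C, D, E
Layer 31-42: 12 each from B, C, E = 12*3 = 36 chips; eligible B, C, E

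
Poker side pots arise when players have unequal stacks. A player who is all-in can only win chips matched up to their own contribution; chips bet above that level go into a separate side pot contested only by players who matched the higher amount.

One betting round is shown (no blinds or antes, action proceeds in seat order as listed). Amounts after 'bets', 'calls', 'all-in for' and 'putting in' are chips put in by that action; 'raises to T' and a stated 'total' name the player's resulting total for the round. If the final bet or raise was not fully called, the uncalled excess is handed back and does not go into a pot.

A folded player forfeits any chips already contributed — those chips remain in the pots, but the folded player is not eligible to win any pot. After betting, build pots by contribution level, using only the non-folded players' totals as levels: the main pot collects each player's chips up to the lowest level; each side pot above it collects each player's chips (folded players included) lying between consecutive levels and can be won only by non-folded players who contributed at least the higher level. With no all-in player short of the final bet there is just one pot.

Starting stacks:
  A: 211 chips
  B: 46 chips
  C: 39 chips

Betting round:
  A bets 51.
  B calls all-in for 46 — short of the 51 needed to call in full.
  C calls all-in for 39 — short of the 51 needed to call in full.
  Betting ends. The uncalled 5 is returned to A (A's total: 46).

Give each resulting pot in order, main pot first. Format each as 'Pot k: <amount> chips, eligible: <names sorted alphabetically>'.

Contributions (after 5 returned to A): A=46, B=46, C=39
Pot levels (distinct totals of non-folded players): 39, 46
Layer 1-39: 39 each from A, B, C = 39*3 = 117 chips; eligible A, B, C
Layer 40-46: 7 each from A, B = 7*2 = 14 chips; eligible A, B

Pot 1: 117 chips, eligible: A, B, C
Pot 2: 14 chips, eligible: A, B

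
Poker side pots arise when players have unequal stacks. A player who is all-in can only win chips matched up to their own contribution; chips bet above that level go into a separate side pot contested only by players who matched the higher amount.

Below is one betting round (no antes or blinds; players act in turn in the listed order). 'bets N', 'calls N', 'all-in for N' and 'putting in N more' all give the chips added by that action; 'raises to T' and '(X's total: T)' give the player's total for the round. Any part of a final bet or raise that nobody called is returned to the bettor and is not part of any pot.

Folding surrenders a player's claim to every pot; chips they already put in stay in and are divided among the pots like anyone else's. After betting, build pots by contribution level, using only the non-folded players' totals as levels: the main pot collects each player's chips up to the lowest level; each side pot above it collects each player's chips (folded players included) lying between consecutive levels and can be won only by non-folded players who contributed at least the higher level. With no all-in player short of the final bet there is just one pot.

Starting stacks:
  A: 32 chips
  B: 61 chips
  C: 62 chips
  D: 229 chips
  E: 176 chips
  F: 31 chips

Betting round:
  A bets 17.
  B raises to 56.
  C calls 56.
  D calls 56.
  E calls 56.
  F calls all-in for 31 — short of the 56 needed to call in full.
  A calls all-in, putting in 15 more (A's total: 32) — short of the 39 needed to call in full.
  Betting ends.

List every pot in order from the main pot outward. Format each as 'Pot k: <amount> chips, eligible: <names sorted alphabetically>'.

Pot 1: 186 chips, eligible: A, B, C, D, E, F
Pot 2: 5 chips, eligible: A, B, C, D, E
Pot 3: 96 chips, eligible: B, C, D, E

Derivation:
Contributions: A=32, B=56, C=56, D=56, E=56, F=31
Pot levels (distinct totals of non-folded players): 31, 32, 56
Layer 1-31: 31 each from A, B, C, D, E, F = 31*6 = 186 chips; eligible A, B, C, D, E, F
Layer 32-32: 1 each from A, B, C, D, E = 1*5 = 5 chips; eligible A, B, C, D, E
Layer 33-56: 24 each from B, C, D, E = 24*4 = 96 chips; eligible B, C, D, E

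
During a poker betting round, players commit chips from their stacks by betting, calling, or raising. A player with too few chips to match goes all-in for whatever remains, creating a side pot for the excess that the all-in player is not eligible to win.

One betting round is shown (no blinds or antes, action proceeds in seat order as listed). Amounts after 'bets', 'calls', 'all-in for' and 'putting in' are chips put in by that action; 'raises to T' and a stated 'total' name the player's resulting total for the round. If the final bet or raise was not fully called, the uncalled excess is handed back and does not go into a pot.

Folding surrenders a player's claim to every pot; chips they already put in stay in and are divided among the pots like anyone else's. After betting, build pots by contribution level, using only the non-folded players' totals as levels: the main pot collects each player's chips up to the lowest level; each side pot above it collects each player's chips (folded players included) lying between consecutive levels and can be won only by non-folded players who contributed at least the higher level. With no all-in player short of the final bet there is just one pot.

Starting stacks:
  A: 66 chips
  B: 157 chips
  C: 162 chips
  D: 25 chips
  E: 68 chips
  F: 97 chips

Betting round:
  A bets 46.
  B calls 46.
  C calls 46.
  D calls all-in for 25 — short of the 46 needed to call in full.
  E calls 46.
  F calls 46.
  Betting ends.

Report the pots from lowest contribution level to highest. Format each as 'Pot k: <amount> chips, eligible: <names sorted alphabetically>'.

Pot 1: 150 chips, eligible: A, B, C, D, E, F
Pot 2: 105 chips, eligible: A, B, C, E, F

Derivation:
Contributions: A=46, B=46, C=46, D=25, E=46, F=46
Pot levels (distinct totals of non-folded players): 25, 46
Layer 1-25: 25 each from A, B, C, D, E, F = 25*6 = 150 chips; eligible A, B, C, D, E, F
Layer 26-46: 21 each from A, B, C, E, F = 21*5 = 105 chips; eligible A, B, C, E, F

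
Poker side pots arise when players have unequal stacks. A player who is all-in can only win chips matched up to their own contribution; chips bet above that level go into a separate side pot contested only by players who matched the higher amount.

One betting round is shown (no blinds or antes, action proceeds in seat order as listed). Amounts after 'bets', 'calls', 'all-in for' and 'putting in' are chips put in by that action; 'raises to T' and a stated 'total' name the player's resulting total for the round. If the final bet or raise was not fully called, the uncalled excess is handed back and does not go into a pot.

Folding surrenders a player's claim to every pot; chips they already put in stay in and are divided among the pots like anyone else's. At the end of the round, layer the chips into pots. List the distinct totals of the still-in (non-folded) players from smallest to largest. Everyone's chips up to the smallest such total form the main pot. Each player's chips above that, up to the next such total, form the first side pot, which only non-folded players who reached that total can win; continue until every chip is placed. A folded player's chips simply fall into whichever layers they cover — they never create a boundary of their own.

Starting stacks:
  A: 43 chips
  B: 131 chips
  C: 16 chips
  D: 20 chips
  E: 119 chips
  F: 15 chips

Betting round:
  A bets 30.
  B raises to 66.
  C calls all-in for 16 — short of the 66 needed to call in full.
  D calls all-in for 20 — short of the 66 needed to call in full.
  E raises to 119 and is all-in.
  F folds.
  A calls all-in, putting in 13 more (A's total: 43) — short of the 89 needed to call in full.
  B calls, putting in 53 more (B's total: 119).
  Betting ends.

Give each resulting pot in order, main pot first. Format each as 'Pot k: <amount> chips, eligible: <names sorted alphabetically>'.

Pot 1: 80 chips, eligible: A, B, C, D, E
Pot 2: 16 chips, eligible: A, B, D, E
Pot 3: 69 chips, eligible: A, B, E
Pot 4: 152 chips, eligible: B, E

Derivation:
Contributions: A=43, B=119, C=16, D=20, E=119
Folded: F
Pot levels (distinct totals of non-folded players): 16, 20, 43, 119
Layer 1-16: 16 each from A, B, C, D, E = 16*5 = 80 chips; eligible A, B, C, D, E
Layer 17-20: 4 each from A, B, D, E = 4*4 = 16 chips; eligible A, B, D, E
Layer 21-43: 23 each from A, B, E = 23*3 = 69 chips; eligible A, B, E
Layer 44-119: 76 each from B, E = 76*2 = 152 chips; eligible B, E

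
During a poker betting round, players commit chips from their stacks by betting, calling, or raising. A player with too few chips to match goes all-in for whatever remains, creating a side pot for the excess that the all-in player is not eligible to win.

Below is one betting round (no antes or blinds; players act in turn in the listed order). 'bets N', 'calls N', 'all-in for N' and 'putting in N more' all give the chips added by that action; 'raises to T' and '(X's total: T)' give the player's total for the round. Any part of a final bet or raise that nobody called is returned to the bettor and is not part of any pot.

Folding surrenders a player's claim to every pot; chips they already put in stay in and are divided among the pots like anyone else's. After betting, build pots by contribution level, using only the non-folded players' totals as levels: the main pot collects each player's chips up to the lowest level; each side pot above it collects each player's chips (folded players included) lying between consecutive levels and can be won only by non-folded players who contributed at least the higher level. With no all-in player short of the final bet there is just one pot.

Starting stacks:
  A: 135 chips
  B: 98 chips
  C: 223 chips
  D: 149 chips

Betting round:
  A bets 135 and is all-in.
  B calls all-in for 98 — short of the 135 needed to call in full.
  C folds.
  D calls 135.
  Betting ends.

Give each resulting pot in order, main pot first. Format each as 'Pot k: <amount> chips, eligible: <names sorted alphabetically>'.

Pot 1: 294 chips, eligible: A, B, D
Pot 2: 74 chips, eligible: A, D

Derivation:
Contributions: A=135, B=98, D=135
Folded: C
Pot levels (distinct totals of non-folded players): 98, 135
Layer 1-98: 98 each from A, B, D = 98*3 = 294 chips; eligible A, B, D
Layer 99-135: 37 each from A, D = 37*2 = 74 chips; eligible A, D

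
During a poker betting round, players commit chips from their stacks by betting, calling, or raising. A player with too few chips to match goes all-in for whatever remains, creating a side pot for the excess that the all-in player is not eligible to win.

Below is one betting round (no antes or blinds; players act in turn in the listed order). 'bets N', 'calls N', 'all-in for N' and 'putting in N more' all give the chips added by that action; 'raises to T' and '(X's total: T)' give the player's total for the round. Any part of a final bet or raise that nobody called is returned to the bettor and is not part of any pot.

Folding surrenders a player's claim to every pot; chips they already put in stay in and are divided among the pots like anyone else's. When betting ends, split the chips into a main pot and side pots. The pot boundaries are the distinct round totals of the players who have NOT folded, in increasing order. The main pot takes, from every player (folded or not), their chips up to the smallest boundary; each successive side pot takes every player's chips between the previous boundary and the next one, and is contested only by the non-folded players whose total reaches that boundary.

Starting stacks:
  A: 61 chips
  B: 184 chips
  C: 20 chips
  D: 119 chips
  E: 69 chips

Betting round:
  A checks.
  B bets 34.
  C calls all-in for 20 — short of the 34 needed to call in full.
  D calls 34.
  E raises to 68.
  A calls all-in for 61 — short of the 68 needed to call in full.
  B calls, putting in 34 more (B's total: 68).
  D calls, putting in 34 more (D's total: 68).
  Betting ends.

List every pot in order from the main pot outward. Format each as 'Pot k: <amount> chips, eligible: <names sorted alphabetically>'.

Contributions: A=61, B=68, C=20, D=68, E=68
Pot levels (distinct totals of non-folded players): 20, 61, 68
Layer 1-20: 20 each from A, B, C, D, E = 20*5 = 100 chips; eligible A, B, C, D, E
Layer 21-61: 41 each from A, B, D, E = 41*4 = 164 chips; eligible A, B, D, E
Layer 62-68: 7 each from B, D, E = 7*3 = 21 chips; eligible B, D, E

Pot 1: 100 chips, eligible: A, B, C, D, E
Pot 2: 164 chips, eligible: A, B, D, E
Pot 3: 21 chips, eligible: B, D, E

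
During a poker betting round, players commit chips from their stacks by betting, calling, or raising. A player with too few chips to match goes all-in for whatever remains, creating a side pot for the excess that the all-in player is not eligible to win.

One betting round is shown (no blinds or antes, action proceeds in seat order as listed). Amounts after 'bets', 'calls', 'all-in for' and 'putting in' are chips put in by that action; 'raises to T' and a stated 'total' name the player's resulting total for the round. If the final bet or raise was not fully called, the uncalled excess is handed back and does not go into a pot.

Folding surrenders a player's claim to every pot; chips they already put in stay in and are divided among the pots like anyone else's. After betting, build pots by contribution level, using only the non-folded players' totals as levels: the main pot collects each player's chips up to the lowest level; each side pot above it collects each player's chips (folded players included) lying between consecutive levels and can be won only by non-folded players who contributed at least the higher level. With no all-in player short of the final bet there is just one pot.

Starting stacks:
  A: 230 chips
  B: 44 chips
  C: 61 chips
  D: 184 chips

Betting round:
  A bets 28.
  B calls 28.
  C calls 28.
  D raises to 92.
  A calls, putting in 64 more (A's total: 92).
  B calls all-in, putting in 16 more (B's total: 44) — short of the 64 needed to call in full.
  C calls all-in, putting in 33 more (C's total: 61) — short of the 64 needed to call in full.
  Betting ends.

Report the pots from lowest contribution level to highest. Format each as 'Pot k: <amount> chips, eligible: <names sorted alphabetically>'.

Pot 1: 176 chips, eligible: A, B, C, D
Pot 2: 51 chips, eligible: A, C, D
Pot 3: 62 chips, eligible: A, D

Derivation:
Contributions: A=92, B=44, C=61, D=92
Pot levels (distinct totals of non-folded players): 44, 61, 92
Layer 1-44: 44 each from A, B, C, D = 44*4 = 176 chips; eligible A, B, C, D
Layer 45-61: 17 each from A, C, D = 17*3 = 51 chips; eligible A, C, D
Layer 62-92: 31 each from A, D = 31*2 = 62 chips; eligible A, D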